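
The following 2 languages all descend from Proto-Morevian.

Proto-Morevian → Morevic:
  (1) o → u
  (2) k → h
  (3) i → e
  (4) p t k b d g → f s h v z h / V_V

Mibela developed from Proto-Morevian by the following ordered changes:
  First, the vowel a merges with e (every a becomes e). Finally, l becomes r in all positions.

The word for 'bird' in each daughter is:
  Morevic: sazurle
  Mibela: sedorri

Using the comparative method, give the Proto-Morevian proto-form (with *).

*sadorli

Position 2: Morevic has a, Mibela has e. Morevic preserves a here (none of its changes turn any other segment into a), so the proto-segment is *a.
Position 6: Morevic has l, Mibela has r. Morevic preserves l here (none of its changes turn any other segment into l), so the proto-segment is *l.
This points to *sadorli. Verify forward in each daughter:
Morevic: start from *sadorli.
  rule 1 (vowel merger): sadorli → sadurli
  rule 2: no change — sadurli
  rule 3 (vowel merger): sadurli → sadurle
  rule 4 (intervocalic lenition): sadurle → sazurle
  ⇒ Morevic sazurle
Mibela: *sadorli > sedorli > sedorri  (by vowel merger, unconditioned shift)
Only *sadorli yields all of Morevic sazurle, Mibela sedorri.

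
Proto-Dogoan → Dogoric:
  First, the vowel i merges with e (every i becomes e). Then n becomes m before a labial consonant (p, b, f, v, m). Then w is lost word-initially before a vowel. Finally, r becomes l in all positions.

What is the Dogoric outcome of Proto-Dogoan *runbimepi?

lumbemepe

Dogoric: *runbimepi > runbemepe > rumbemepe > lumbemepe  (by vowel merger, nasal place assimilation, unconditioned shift)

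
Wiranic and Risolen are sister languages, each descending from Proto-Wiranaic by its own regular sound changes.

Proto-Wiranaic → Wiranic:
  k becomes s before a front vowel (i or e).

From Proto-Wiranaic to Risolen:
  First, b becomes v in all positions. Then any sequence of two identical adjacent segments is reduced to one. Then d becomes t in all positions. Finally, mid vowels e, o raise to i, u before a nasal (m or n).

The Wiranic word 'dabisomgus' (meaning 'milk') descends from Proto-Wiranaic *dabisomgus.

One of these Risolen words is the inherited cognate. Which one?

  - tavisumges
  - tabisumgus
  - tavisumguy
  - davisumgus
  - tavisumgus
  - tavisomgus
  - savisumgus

Risolen: *dabisomgus > davisomgus > tavisomgus > tavisumgus  (by unconditioned shift, unconditioned shift, pre-nasal raising)
The other candidates each miss or misapply at least one Risolen change.

tavisumgus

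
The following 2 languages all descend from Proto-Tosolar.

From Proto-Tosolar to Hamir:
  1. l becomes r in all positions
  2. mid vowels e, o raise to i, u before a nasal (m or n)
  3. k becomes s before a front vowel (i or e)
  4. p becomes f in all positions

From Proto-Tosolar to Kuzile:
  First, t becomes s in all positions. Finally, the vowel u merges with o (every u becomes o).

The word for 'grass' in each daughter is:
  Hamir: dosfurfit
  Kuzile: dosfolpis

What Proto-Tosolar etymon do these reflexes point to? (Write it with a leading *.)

*dosfulpit

Position 5: Hamir has u, Kuzile has o. Taking the neighbouring segments as reconstructed: Hamir u can only go back to *u; Kuzile o could go back to *o or *u — the one source consistent with every daughter is *u.
Position 6: Hamir has r, Kuzile has l. Kuzile preserves l here (none of its changes turn any other segment into l), so the proto-segment is *l.
This points to *dosfulpit. Verify forward in each daughter:
Hamir: *dosfulpit > dosfurpit > dosfurfit  (by unconditioned shift, unconditioned shift)
Kuzile: *dosfulpit
  dosfulpit → dosfulpis   [unconditioned shift]
  dosfulpis → dosfolpis   [vowel merger]
  giving Kuzile dosfolpis.
Only *dosfulpit yields all of Hamir dosfurfit, Kuzile dosfolpis.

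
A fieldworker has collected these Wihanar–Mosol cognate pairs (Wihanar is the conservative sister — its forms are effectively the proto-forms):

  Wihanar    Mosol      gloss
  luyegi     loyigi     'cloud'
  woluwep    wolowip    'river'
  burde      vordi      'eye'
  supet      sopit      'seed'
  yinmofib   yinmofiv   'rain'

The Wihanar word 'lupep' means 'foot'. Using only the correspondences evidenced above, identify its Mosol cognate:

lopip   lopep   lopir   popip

lopip

supet ~ sopit — Wihanar u corresponds to Mosol o after a consonant, before a labial obstruent.
woluwep ~ wolowip — Wihanar e corresponds to Mosol i after a consonant, before a labial obstruent.
Applying these to Wihanar 'lupep':
  lupep → lopep   (u→o after a consonant, before a labial obstruent)
  lopep → lopip   (e→i after a consonant, before a labial obstruent)
So the Mosol cognate is 'lopip'.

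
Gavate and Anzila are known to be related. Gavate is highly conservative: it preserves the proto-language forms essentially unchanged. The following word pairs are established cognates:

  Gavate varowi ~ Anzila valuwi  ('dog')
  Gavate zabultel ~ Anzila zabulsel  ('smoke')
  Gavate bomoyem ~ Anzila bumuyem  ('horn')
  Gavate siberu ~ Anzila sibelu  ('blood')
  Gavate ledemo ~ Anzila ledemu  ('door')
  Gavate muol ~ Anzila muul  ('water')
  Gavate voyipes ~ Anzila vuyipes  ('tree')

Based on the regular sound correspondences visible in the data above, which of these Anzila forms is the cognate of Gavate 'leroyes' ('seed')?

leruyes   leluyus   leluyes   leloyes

leluyes

varowi ~ valuwi — Gavate r corresponds to Anzila l between vowels (before a back vowel).
varowi ~ valuwi, bomoyem ~ bumuyem — Gavate o corresponds to Anzila u after a consonant, before a consonant other than r, m, n, p, b, f, v.
Applying these to Gavate 'leroyes':
  leroyes → leloyes   (r→l between vowels (before a back vowel))
  leloyes → leluyes   (o→u after a consonant, before a consonant other than r, m, n, p, b, f, v)
So the Anzila cognate is 'leluyes'.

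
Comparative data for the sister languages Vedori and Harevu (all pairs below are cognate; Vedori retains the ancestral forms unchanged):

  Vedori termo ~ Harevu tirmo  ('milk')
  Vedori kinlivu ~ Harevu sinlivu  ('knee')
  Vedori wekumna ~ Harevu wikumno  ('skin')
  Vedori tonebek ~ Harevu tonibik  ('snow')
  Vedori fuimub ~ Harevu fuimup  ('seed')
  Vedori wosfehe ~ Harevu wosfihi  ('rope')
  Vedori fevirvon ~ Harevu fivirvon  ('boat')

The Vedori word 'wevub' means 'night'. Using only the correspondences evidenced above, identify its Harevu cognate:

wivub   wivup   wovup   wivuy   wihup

fevirvon ~ fivirvon — Vedori e corresponds to Harevu i after a consonant, before a labial obstruent.
fuimub ~ fuimup — Vedori b corresponds to Harevu p word-finally.
Applying these to Vedori 'wevub':
  wevub → wivub   (e→i after a consonant, before a labial obstruent)
  wivub → wivup   (b→p word-finally)
So the Harevu cognate is 'wivup'.

wivup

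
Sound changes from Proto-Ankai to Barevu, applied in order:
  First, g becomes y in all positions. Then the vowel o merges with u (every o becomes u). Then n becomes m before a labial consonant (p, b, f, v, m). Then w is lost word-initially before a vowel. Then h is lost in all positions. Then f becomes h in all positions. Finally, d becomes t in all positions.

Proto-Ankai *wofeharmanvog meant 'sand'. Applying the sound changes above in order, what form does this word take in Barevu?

Barevu: start from *wofeharmanvog.
  rule 1 (unconditioned shift): wofeharmanvog → wofeharmanvoy
  rule 2 (vowel merger): wofeharmanvoy → wufeharmanvuy
  rule 3 (nasal place assimilation): wufeharmanvuy → wufeharmamvuy
  rule 4 (glide loss): wufeharmamvuy → ufeharmamvuy
  rule 5 (h-loss): ufeharmamvuy → ufearmamvuy
  rule 6 (unconditioned shift): ufearmamvuy → uhearmamvuy
  rule 7: no change — uhearmamvuy
  ⇒ Barevu uhearmamvuy

uhearmamvuy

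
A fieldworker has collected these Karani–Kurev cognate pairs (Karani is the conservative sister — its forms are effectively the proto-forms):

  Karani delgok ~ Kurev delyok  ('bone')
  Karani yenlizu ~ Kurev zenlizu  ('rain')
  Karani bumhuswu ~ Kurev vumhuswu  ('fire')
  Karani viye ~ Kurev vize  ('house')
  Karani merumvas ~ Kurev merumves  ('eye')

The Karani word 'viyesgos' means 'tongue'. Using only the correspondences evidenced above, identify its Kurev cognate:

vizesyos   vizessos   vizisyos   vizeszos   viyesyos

viye ~ vize — Karani y corresponds to Kurev z between vowels (before a front vowel).
delgok ~ delyok — Karani g corresponds to Kurev y after a consonant, before a back vowel.
Applying these to Karani 'viyesgos':
  viyesgos → vizesgos   (y→z between vowels (before a front vowel))
  vizesgos → vizesyos   (g→y after a consonant, before a back vowel)
So the Kurev cognate is 'vizesyos'.

vizesyos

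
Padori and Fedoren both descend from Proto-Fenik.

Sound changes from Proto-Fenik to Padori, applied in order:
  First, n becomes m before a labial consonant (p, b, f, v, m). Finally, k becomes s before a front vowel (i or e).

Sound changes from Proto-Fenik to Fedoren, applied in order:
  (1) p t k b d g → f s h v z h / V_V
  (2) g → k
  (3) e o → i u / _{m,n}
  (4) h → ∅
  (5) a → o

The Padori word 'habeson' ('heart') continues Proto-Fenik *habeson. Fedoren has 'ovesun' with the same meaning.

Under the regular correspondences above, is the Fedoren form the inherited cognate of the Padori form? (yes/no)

Derive the expected Fedoren reflex of *habeson:
Fedoren: *habeson
  habeson → haveson   [intervocalic lenition]
  haveson (rule 2 does not apply)
  haveson → havesun   [pre-nasal raising]
  havesun → avesun   [h-loss]
  avesun → ovesun   [vowel merger]
  giving Fedoren ovesun.
Fedoren 'ovesun' matches the regular reflex exactly, so the pair is cognate.

yes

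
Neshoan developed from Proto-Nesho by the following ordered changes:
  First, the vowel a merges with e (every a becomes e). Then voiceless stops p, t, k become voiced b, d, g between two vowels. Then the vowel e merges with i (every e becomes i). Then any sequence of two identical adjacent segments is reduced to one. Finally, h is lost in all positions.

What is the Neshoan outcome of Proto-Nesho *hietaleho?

idilio

Neshoan: *hietaleho > hieteleho > hiedeleho > hiidiliho > hidiliho > idilio  (by vowel merger, intervocalic voicing, vowel merger, degemination, h-loss)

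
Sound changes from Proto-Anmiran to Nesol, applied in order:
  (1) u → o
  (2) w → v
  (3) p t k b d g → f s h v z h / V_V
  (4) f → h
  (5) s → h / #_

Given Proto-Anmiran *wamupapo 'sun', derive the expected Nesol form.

Nesol: start from *wamupapo.
  rule 1 (vowel merger): wamupapo → wamopapo
  rule 2 (unconditioned shift): wamopapo → vamopapo
  rule 3 (intervocalic lenition): vamopapo → vamofafo
  rule 4 (unconditioned shift): vamofafo → vamohaho
  rule 5: no change — vamohaho
  ⇒ Nesol vamohaho

vamohaho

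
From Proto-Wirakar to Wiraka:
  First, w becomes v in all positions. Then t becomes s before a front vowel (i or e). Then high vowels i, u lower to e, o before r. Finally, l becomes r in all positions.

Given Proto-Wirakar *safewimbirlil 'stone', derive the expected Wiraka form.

safevimberrir

Wiraka: start from *safewimbirlil.
  rule 1 (unconditioned shift): safewimbirlil → safevimbirlil
  rule 2: no change — safevimbirlil
  rule 3 (pre-rhotic lowering): safevimbirlil → safevimberlil
  rule 4 (unconditioned shift): safevimberlil → safevimberrir
  ⇒ Wiraka safevimberrir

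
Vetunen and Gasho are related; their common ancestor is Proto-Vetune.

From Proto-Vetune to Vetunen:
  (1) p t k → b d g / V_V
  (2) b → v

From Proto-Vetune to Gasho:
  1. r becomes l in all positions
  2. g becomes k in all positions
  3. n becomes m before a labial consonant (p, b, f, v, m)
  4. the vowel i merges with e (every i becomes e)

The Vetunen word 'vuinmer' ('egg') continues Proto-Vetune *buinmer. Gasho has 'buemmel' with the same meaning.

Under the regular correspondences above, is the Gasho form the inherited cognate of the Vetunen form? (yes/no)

yes

Derive the expected Gasho reflex of *buinmer:
Gasho: *buinmer
  buinmer → buinmel   [unconditioned shift]
  buinmel (rule 2 does not apply)
  buinmel → buimmel   [nasal place assimilation]
  buimmel → buemmel   [vowel merger]
  giving Gasho buemmel.
Gasho 'buemmel' matches the regular reflex exactly, so the pair is cognate.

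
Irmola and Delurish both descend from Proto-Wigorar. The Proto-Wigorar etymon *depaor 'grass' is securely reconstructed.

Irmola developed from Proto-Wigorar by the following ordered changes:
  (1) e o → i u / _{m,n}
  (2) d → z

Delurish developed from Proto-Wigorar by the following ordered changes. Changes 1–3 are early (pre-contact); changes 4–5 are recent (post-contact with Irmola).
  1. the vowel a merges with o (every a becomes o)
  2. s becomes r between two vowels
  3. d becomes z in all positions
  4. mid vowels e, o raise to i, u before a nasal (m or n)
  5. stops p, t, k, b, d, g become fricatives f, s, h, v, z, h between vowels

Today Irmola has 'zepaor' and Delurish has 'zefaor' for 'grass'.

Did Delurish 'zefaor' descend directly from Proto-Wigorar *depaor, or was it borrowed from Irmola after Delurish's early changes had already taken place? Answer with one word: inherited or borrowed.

If inherited, *depaor would pass through all of Delurish's changes:
Delurish: *depaor > depoor > zepoor > zefoor  (by vowel merger, unconditioned shift, intervocalic lenition)
If borrowed from Irmola 'zepaor' after the early changes, it would undergo only the recent ones:
  rule 4 (pre-nasal raising): no change (zepaor)
  rule 5 (intervocalic lenition): zepaor → zefaor
  ⇒ as a loan: zefaor
Delurish 'zefaor' matches the loan outcome 'zefaor', not the inherited 'zefoor' — it skipped the early Delurish changes, so it was borrowed from Irmola.

borrowed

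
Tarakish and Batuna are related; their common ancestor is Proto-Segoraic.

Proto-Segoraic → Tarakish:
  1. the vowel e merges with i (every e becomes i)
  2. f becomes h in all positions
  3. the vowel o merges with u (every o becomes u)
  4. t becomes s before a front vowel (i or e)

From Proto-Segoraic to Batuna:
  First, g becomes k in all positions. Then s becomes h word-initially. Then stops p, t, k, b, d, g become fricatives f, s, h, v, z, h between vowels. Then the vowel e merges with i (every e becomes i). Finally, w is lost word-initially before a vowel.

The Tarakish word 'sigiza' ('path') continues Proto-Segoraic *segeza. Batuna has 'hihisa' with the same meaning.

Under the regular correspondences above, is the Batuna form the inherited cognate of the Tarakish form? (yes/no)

no

Derive the expected Batuna reflex of *segeza:
Batuna: *segeza > sekeza > hekeza > heheza > hihiza  (by unconditioned shift, debuccalisation, intervocalic lenition, vowel merger)
The regular Batuna reflex would be 'hihiza', but the attested form is 'hihisa'. The correspondence is irregular, so they are not cognates (the Batuna form has a different source).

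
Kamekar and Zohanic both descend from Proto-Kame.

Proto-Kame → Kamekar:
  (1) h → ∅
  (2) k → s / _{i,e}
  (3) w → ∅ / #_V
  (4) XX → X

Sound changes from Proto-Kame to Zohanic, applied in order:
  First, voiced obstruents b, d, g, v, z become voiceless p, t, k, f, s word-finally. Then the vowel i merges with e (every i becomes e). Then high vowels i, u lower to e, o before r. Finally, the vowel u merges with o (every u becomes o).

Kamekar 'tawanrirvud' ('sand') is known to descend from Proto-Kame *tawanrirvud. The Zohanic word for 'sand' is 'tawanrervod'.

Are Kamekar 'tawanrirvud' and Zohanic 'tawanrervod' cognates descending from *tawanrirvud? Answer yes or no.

Derive the expected Zohanic reflex of *tawanrirvud:
Zohanic: start from *tawanrirvud.
  rule 1 (final devoicing): tawanrirvud → tawanrirvut
  rule 2 (vowel merger): tawanrirvut → tawanrervut
  rule 3: no change — tawanrervut
  rule 4 (vowel merger): tawanrervut → tawanrervot
  ⇒ Zohanic tawanrervot
The regular Zohanic reflex would be 'tawanrervot', but the attested form is 'tawanrervod'. The correspondence is irregular, so they are not cognates (the Zohanic form has a different source).

no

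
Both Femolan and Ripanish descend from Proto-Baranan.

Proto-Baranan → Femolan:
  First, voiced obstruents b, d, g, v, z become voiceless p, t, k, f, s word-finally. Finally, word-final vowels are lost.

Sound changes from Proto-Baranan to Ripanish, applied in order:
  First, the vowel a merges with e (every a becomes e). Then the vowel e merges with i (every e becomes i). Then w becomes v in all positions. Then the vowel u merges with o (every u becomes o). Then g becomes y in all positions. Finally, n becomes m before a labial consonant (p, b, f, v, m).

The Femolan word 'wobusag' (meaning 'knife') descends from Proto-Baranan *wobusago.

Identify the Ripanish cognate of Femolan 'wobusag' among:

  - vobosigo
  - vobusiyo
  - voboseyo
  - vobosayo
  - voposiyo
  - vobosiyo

vobosiyo

Ripanish: *wobusago > wobusego > wobusigo > vobusigo > vobosigo > vobosiyo  (by vowel merger, vowel merger, unconditioned shift, vowel merger, unconditioned shift)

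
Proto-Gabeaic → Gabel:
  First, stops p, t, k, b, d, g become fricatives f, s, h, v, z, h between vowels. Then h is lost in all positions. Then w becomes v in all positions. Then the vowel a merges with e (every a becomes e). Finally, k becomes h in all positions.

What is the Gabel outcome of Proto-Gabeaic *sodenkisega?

Gabel: *sodenkisega > sozenkiseha > sozenkisea > sozenkisee > sozenhisee  (by intervocalic lenition, h-loss, vowel merger, unconditioned shift)

sozenhisee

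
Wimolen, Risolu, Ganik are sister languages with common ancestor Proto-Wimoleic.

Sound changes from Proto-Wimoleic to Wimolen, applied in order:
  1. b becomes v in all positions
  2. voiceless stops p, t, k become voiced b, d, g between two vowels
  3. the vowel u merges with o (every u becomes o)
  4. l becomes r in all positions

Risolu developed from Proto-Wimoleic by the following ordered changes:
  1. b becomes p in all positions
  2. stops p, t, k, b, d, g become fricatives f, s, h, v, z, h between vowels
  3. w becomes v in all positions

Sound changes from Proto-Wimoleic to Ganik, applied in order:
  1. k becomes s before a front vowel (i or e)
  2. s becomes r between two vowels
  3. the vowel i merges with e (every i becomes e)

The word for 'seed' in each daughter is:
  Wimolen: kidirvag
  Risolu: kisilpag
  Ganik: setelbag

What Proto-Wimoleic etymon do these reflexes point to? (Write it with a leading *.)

Position 3: Wimolen has d, Risolu has s, Ganik has t. Ganik preserves t here (none of its changes turn any other segment into t), so the proto-segment is *t.
Position 4: Wimolen has i, Risolu has i, Ganik has e. Wimolen preserves i here (none of its changes turn any other segment into i), so the proto-segment is *i.
Position 6: Wimolen has v, Risolu has p, Ganik has b. Ganik preserves b here (none of its changes turn any other segment into b), so the proto-segment is *b.
Verify the candidate proto-form against each daughter:
Wimolen: start from *kitilbag.
  rule 1 (unconditioned shift): kitilbag → kitilvag
  rule 2 (intervocalic voicing): kitilvag → kidilvag
  rule 3: no change — kidilvag
  rule 4 (unconditioned shift): kidilvag → kidirvag
  ⇒ Wimolen kidirvag
Risolu: *kitilbag
  kitilbag → kitilpag   [unconditioned shift]
  kitilpag → kisilpag   [intervocalic lenition]
  kisilpag (rule 3 does not apply)
  giving Risolu kisilpag.
Ganik: *kitilbag > sitilbag > setelbag  (by palatalisation, vowel merger)
*kitilbag is the unique common source.

*kitilbag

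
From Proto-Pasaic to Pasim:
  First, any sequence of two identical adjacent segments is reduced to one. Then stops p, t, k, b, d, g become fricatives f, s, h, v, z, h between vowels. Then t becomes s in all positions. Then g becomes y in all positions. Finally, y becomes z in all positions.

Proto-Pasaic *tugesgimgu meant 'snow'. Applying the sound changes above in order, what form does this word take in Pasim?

suheszimzu

Pasim: *tugesgimgu > tuhesgimgu > suhesgimgu > suhesyimyu > suheszimzu  (by intervocalic lenition, unconditioned shift, unconditioned shift, unconditioned shift)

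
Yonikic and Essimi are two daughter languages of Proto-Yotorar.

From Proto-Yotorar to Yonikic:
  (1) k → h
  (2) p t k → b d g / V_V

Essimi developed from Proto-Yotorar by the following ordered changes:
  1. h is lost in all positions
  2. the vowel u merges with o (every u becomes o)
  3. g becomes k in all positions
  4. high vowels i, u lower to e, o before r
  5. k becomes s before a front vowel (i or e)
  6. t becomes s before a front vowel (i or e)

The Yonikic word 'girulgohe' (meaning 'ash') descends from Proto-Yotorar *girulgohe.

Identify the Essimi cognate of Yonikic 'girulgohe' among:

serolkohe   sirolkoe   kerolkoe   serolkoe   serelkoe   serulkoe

serolkoe

Essimi: start from *girulgohe.
  rule 1 (h-loss): girulgohe → girulgoe
  rule 2 (vowel merger): girulgoe → girolgoe
  rule 3 (unconditioned shift): girolgoe → kirolkoe
  rule 4 (pre-rhotic lowering): kirolkoe → kerolkoe
  rule 5 (palatalisation): kerolkoe → serolkoe
  rule 6: no change — serolkoe
  ⇒ Essimi serolkoe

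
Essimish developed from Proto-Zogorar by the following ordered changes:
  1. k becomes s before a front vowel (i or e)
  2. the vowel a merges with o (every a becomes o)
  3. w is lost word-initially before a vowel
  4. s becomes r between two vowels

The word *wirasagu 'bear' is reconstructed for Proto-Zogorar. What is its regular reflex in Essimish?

Essimish: *wirasagu > wirosogu > irosogu > irorogu  (by vowel merger, glide loss, rhotacism)

irorogu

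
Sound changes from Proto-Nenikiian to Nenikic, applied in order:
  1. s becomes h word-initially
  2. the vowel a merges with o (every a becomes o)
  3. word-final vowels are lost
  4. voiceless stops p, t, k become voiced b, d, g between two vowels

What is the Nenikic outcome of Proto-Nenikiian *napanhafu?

nobonhof

Nenikic: *napanhafu > noponhofu > noponhof > nobonhof  (by vowel merger, apocope, intervocalic voicing)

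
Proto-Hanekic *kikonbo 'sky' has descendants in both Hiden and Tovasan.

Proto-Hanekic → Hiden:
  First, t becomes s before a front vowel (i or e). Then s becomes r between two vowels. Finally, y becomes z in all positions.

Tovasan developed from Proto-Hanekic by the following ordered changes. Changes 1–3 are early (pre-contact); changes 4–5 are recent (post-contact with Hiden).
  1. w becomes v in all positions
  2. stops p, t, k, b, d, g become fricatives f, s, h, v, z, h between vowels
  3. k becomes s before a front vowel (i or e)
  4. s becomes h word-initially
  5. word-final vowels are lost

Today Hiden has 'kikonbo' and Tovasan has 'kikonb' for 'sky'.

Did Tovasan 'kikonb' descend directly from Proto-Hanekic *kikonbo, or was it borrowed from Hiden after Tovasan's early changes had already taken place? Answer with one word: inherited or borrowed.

borrowed

If inherited, *kikonbo would pass through all of Tovasan's changes:
Tovasan: *kikonbo > kihonbo > sihonbo > hihonbo > hihonb  (by intervocalic lenition, palatalisation, debuccalisation, apocope)
If borrowed from Hiden 'kikonbo' after the early changes, it would undergo only the recent ones:
  rule 4 (debuccalisation): no change (kikonbo)
  rule 5 (apocope): kikonbo → kikonb
  ⇒ as a loan: kikonb
Tovasan 'kikonb' matches the loan outcome 'kikonb', not the inherited 'hihonb' — it skipped the early Tovasan changes, so it was borrowed from Hiden.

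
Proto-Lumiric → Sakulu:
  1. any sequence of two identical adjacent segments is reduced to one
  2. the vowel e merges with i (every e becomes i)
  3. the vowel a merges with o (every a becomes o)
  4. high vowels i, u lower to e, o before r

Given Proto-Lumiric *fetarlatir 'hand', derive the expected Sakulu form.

Sakulu: start from *fetarlatir.
  rule 1: no change — fetarlatir
  rule 2 (vowel merger): fetarlatir → fitarlatir
  rule 3 (vowel merger): fitarlatir → fitorlotir
  rule 4 (pre-rhotic lowering): fitorlotir → fitorloter
  ⇒ Sakulu fitorloter

fitorloter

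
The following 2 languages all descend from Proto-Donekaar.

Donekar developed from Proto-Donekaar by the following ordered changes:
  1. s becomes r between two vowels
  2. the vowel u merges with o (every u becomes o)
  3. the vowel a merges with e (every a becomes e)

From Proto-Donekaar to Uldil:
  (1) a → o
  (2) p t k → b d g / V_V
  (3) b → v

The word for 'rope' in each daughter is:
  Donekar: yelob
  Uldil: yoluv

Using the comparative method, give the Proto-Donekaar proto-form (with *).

*yalub

Position 2: Donekar has e, Uldil has o. Taking the neighbouring segments as reconstructed: Donekar e could go back to *a or *e; Uldil o could go back to *a or *o — the one source consistent with every daughter is *a.
Position 5: Donekar has b, Uldil has v. Donekar preserves b here (none of its changes turn any other segment into b), so the proto-segment is *b.
Position 4: Donekar has o, Uldil has u. Uldil preserves u here (none of its changes turn any other segment into u), so the proto-segment is *u.
The remaining positions agree across the daughters. Check the candidate against every language:
Donekar: *yalub
  yalub (rule 1 does not apply)
  yalub → yalob   [vowel merger]
  yalob → yelob   [vowel merger]
  giving Donekar yelob.
Uldil: *yalub
  yalub → yolub   [vowel merger]
  yolub (rule 2 does not apply)
  yolub → yoluv   [unconditioned shift]
  giving Uldil yoluv.
Only *yalub yields all of Donekar yelob, Uldil yoluv.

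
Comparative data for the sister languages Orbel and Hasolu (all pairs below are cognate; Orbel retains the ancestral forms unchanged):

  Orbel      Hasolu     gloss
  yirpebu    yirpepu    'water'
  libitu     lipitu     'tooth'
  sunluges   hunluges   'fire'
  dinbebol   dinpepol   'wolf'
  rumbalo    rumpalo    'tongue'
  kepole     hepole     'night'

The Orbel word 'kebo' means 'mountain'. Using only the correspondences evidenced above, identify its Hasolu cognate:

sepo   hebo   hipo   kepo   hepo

hepo

kepole ~ hepole — Orbel k corresponds to Hasolu h word-initially before a front vowel.
dinbebol ~ dinpepol — Orbel b corresponds to Hasolu p between vowels (before a back vowel).
Applying these to Orbel 'kebo':
  kebo → hebo   (k→h word-initially before a front vowel)
  hebo → hepo   (b→p between vowels (before a back vowel))
So the Hasolu cognate is 'hepo'.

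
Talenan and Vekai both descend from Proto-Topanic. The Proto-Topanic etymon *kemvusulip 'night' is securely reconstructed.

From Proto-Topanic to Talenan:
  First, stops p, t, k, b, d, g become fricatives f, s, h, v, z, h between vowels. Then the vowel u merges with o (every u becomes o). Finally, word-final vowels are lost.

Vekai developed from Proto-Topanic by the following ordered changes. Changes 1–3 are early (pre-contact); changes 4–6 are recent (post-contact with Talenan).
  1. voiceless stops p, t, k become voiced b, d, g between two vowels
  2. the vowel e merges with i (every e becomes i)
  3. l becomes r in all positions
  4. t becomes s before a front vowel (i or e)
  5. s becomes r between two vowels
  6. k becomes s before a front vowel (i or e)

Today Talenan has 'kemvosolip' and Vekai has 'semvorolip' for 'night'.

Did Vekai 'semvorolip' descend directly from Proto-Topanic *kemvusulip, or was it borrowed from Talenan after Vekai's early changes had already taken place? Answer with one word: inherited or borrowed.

borrowed

If inherited, *kemvusulip would pass through all of Vekai's changes:
Vekai: *kemvusulip > kimvusulip > kimvusurip > kimvururip > simvururip  (by vowel merger, unconditioned shift, rhotacism, palatalisation)
If borrowed from Talenan 'kemvosolip' after the early changes, it would undergo only the recent ones:
  rule 4 (palatalisation): no change (kemvosolip)
  rule 5 (rhotacism): kemvosolip → kemvorolip
  rule 6 (palatalisation): kemvorolip → semvorolip
  ⇒ as a loan: semvorolip
Vekai 'semvorolip' matches the loan outcome 'semvorolip', not the inherited 'simvururip' — it skipped the early Vekai changes, so it was borrowed from Talenan.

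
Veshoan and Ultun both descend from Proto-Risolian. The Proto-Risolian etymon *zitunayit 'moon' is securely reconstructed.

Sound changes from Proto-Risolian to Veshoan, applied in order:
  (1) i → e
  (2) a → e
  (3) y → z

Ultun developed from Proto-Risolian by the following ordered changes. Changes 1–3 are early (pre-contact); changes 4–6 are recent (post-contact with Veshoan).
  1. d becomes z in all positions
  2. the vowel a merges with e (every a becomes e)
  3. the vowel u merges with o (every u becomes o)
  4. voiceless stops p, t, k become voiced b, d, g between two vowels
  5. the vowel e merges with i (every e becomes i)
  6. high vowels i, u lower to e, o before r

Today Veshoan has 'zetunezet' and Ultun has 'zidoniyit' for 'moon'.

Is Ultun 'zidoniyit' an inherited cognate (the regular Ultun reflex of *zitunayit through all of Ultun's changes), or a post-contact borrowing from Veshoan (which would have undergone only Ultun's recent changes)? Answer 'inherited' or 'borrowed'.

inherited

If inherited, *zitunayit would pass through all of Ultun's changes:
Ultun: *zitunayit
  zitunayit (rule 1 does not apply)
  zitunayit → zituneyit   [vowel merger]
  zituneyit → zitoneyit   [vowel merger]
  zitoneyit → zidoneyit   [intervocalic voicing]
  zidoneyit → zidoniyit   [vowel merger]
  zidoniyit (rule 6 does not apply)
  giving Ultun zidoniyit.
If borrowed from Veshoan 'zetunezet' after the early changes, it would undergo only the recent ones:
  rule 4 (intervocalic voicing): zetunezet → zedunezet
  rule 5 (vowel merger): zedunezet → zidunizit
  rule 6 (pre-rhotic lowering): no change (zidunizit)
  ⇒ as a loan: zidunizit
Ultun 'zidoniyit' matches the inherited outcome exactly, so it is an inherited cognate, not a loan.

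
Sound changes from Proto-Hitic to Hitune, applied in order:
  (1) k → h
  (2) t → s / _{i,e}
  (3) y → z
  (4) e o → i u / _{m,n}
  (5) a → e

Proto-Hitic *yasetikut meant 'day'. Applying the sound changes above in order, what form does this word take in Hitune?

zesesihut

Hitune: *yasetikut > yasetihut > yasesihut > zasesihut > zesesihut  (by unconditioned shift, palatalisation, unconditioned shift, vowel merger)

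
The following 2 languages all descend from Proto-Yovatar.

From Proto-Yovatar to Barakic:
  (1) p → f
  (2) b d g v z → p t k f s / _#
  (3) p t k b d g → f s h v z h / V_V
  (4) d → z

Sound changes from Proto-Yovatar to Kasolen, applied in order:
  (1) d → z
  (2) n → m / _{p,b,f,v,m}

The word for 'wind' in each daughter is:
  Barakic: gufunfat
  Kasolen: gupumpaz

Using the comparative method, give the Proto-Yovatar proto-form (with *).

*gupunpad

Position 8: Barakic has t, Kasolen has z. Taking the neighbouring segments as reconstructed: Barakic t could go back to *t or *d; Kasolen z could go back to *d or *z — the one source consistent with every daughter is *d.
Position 5: Barakic has n, Kasolen has m. Barakic preserves n here (none of its changes turn any other segment into n), so the proto-segment is *n.
Verify the candidate proto-form against each daughter:
Barakic: *gupunpad
  gupunpad → gufunfad   [unconditioned shift]
  gufunfad → gufunfat   [final devoicing]
  gufunfat (rule 3 does not apply)
  gufunfat (rule 4 does not apply)
  giving Barakic gufunfat.
Kasolen: start from *gupunpad.
  rule 1 (unconditioned shift): gupunpad → gupunpaz
  rule 2 (nasal place assimilation): gupunpaz → gupumpaz
  ⇒ Kasolen gupumpaz
*gupunpad is the unique common source.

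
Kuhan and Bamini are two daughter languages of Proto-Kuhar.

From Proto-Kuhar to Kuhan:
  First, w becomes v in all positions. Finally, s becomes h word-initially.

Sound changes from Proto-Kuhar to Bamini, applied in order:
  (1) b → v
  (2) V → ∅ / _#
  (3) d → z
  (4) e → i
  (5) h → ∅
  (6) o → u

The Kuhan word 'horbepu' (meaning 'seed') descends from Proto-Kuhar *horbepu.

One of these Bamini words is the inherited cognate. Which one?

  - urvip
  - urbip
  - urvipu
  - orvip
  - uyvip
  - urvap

urvip

Bamini: start from *horbepu.
  rule 1 (unconditioned shift): horbepu → horvepu
  rule 2 (apocope): horvepu → horvep
  rule 3: no change — horvep
  rule 4 (vowel merger): horvep → horvip
  rule 5 (h-loss): horvip → orvip
  rule 6 (vowel merger): orvip → urvip
  ⇒ Bamini urvip
Only 'urvip' matches the regular Bamini development of *horbepu.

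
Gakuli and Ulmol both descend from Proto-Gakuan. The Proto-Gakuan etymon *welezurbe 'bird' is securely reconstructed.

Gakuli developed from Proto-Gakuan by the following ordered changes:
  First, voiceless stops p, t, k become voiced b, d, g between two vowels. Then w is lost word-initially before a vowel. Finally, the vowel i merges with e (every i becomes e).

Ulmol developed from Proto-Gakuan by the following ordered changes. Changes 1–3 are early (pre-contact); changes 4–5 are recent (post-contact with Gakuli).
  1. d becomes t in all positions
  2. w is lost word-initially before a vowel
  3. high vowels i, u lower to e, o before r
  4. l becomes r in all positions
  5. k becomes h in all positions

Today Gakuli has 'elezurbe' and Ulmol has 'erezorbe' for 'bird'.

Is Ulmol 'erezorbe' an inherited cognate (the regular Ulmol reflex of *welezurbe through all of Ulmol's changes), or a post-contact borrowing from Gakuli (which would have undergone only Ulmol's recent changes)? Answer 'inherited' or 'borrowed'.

inherited

If inherited, *welezurbe would pass through all of Ulmol's changes:
Ulmol: *welezurbe
  welezurbe (rule 1 does not apply)
  welezurbe → elezurbe   [glide loss]
  elezurbe → elezorbe   [pre-rhotic lowering]
  elezorbe → erezorbe   [unconditioned shift]
  erezorbe (rule 5 does not apply)
  giving Ulmol erezorbe.
If borrowed from Gakuli 'elezurbe' after the early changes, it would undergo only the recent ones:
  rule 4 (unconditioned shift): elezurbe → erezurbe
  rule 5 (unconditioned shift): no change (erezurbe)
  ⇒ as a loan: erezurbe
Ulmol 'erezorbe' matches the inherited outcome exactly, so it is an inherited cognate, not a loan.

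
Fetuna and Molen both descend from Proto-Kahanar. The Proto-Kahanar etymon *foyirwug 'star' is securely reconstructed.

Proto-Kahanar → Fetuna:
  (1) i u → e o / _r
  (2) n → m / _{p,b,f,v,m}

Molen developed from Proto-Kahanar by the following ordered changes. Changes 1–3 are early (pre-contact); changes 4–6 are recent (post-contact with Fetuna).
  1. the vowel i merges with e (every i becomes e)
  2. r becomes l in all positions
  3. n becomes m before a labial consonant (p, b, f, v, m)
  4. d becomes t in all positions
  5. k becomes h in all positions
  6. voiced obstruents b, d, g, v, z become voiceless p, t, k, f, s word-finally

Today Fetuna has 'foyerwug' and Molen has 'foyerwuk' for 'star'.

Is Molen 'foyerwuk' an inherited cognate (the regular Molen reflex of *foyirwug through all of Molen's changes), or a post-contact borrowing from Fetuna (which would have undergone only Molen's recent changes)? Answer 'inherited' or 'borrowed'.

borrowed

If inherited, *foyirwug would pass through all of Molen's changes:
Molen: *foyirwug
  foyirwug → foyerwug   [vowel merger]
  foyerwug → foyelwug   [unconditioned shift]
  foyelwug (rule 3 does not apply)
  foyelwug (rule 4 does not apply)
  foyelwug (rule 5 does not apply)
  foyelwug → foyelwuk   [final devoicing]
  giving Molen foyelwuk.
If borrowed from Fetuna 'foyerwug' after the early changes, it would undergo only the recent ones:
  rule 4 (unconditioned shift): no change (foyerwug)
  rule 5 (unconditioned shift): no change (foyerwug)
  rule 6 (final devoicing): foyerwug → foyerwuk
  ⇒ as a loan: foyerwuk
Molen 'foyerwuk' matches the loan outcome 'foyerwuk', not the inherited 'foyelwuk' — it skipped the early Molen changes, so it was borrowed from Fetuna.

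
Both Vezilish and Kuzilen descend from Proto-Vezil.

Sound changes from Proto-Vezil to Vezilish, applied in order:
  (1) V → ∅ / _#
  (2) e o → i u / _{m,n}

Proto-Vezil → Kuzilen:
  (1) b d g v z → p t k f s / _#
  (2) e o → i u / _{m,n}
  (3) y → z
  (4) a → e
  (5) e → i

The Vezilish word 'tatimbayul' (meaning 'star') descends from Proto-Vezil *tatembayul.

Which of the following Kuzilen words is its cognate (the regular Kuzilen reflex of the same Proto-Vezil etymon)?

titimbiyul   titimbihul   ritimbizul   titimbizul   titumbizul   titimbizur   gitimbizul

titimbizul

Kuzilen: start from *tatembayul.
  rule 1: no change — tatembayul
  rule 2 (pre-nasal raising): tatembayul → tatimbayul
  rule 3 (unconditioned shift): tatimbayul → tatimbazul
  rule 4 (vowel merger): tatimbazul → tetimbezul
  rule 5 (vowel merger): tetimbezul → titimbizul
  ⇒ Kuzilen titimbizul
The other candidates each miss or misapply at least one Kuzilen change.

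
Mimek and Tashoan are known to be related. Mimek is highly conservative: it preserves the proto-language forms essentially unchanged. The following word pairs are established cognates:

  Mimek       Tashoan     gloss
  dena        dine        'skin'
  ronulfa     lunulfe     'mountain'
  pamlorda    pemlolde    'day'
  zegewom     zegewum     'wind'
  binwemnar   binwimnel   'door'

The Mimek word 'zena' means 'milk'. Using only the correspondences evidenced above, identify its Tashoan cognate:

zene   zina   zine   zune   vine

dena ~ dine — Mimek e corresponds to Tashoan i after a consonant, before a nasal.
dena ~ dine, ronulfa ~ lunulfe — Mimek a corresponds to Tashoan e word-finally.
Applying these to Mimek 'zena':
  zena → zina   (e→i after a consonant, before a nasal)
  zina → zine   (a→e word-finally)
So the Tashoan cognate is 'zine'.

zine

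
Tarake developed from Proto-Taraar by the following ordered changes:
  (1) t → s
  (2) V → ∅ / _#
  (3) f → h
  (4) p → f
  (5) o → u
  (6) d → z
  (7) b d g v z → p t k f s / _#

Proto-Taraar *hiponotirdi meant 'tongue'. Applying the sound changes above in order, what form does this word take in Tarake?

hifunusirs

Tarake: *hiponotirdi
  hiponotirdi → hiponosirdi   [unconditioned shift]
  hiponosirdi → hiponosird   [apocope]
  hiponosird (rule 3 does not apply)
  hiponosird → hifonosird   [unconditioned shift]
  hifonosird → hifunusird   [vowel merger]
  hifunusird → hifunusirz   [unconditioned shift]
  hifunusirz → hifunusirs   [final devoicing]
  giving Tarake hifunusirs.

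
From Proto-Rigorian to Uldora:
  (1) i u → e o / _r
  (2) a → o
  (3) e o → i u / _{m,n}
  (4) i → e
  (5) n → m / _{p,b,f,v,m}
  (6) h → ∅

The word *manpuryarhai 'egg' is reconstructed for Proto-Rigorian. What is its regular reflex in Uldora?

Uldora: *manpuryarhai
  manpuryarhai → manporyarhai   [pre-rhotic lowering]
  manporyarhai → monporyorhoi   [vowel merger]
  monporyorhoi → munporyorhoi   [pre-nasal raising]
  munporyorhoi → munporyorhoe   [vowel merger]
  munporyorhoe → mumporyorhoe   [nasal place assimilation]
  mumporyorhoe → mumporyoroe   [h-loss]
  giving Uldora mumporyoroe.

mumporyoroe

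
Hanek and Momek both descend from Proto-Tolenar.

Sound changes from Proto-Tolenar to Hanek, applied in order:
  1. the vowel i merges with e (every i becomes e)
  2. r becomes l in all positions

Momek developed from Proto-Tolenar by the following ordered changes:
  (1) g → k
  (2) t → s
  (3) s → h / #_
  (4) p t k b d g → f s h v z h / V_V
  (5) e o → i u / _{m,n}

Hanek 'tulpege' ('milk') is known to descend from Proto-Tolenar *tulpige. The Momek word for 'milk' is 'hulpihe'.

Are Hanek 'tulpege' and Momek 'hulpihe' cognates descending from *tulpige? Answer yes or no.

yes

Derive the expected Momek reflex of *tulpige:
Momek: *tulpige > tulpike > sulpike > hulpike > hulpihe  (by unconditioned shift, unconditioned shift, debuccalisation, intervocalic lenition)
Momek 'hulpihe' matches the regular reflex exactly, so the pair is cognate.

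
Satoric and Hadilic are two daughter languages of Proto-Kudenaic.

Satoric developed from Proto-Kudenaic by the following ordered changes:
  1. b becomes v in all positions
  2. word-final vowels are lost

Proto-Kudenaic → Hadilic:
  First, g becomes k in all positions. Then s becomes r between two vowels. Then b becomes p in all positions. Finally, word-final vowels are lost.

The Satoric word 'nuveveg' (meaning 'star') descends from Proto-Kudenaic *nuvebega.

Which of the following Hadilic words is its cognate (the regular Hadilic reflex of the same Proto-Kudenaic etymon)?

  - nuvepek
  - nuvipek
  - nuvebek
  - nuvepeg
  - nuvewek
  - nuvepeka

Hadilic: *nuvebega > nuvebeka > nuvepeka > nuvepek  (by unconditioned shift, unconditioned shift, apocope)
Only 'nuvepek' matches the regular Hadilic development of *nuvebega.

nuvepek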